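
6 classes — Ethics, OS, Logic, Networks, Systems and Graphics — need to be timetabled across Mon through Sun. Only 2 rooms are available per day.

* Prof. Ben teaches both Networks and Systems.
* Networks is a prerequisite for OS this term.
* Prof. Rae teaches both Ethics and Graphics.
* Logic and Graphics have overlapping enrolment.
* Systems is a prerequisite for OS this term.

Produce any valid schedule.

Ethics in Mon; Logic in Tue; Networks in Mon; OS in Wed; Graphics in Wed; Systems in Tue

Checking: Networks(Mon) before OS(Wed); Systems(Tue) before OS(Wed); Logic(Tue) != Graphics(Wed); Networks(Mon) != Systems(Tue); Ethics(Mon) != Graphics(Wed); max 2 per day (cap 2).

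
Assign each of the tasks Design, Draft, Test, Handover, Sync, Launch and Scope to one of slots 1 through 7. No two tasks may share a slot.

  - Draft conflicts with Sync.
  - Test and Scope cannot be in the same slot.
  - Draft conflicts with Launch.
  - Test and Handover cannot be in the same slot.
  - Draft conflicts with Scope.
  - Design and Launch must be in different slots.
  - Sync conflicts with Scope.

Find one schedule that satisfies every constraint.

Design in 1; Launch in 6; Scope in 7; Draft in 2; Sync in 5; Test in 3; Handover in 4

Checking: Sync(5) != Scope(7); Test(3) != Scope(7); Design(1) != Launch(6); Test(3) != Handover(4); Draft(2) != Launch(6); Draft(2) != Scope(7); Draft(2) != Sync(5); max 1 per slot (cap 1).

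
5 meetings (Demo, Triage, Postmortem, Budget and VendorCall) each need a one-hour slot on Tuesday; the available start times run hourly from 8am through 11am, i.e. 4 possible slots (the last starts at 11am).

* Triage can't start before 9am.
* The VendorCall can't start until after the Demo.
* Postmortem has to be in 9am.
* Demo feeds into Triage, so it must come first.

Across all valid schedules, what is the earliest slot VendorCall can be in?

9am

Precedence pushes VendorCall to at least 9am.
VendorCall at 9am is achievable: VendorCall -> 9am, Postmortem -> 9am, Budget -> 8am, Triage -> 9am, Demo -> 8am.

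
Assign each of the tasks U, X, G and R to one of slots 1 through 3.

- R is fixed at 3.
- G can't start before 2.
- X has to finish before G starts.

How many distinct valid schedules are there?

9

Splitting on U: it can be 1 (3), 2 (3), 3 (3). Listing each branch's schedules as (X, G, R):
U=1: (1,2,3) (1,3,3) (2,3,3) — 3.
U=2: (1,2,3) (1,3,3) (2,3,3) — 3.
U=3: (1,2,3) (1,3,3) (2,3,3) — 3.
Summing: 3 + 3 + 3 = 9.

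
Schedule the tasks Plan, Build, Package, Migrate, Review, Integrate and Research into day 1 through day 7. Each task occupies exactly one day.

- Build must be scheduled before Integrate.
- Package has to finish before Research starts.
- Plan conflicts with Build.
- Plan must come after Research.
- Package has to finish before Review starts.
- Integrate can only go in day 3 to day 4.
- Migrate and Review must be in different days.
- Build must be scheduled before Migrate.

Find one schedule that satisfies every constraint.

Plan -> day 3; Review -> day 3; Build -> day 1; Research -> day 2; Integrate -> day 3; Migrate -> day 2; Package -> day 1

Checking: Research(day 2) before Plan(day 3); Build(day 1) before Migrate(day 2); Package(day 1) before Research(day 2); Package(day 1) before Review(day 3); Build(day 1) before Integrate(day 3); Migrate(day 2) != Review(day 3); Plan(day 3) != Build(day 1); Integrate=day 3 in [day 3,day 4].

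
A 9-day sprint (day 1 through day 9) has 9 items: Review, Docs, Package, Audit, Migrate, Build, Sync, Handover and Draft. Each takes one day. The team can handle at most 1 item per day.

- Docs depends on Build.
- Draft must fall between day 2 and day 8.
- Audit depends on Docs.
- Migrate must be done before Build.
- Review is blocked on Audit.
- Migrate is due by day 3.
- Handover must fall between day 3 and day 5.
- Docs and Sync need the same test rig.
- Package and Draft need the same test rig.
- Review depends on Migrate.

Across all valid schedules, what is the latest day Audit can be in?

day 8

Precedence pushes Audit to at least day 4; downstream work caps Audit at day 8.
Audit at day 8 is achievable: Review -> day 9, Build -> day 4, Audit -> day 8, Draft -> day 2, Sync -> day 7, Handover -> day 3, Docs -> day 5, Package -> day 6, Migrate -> day 1.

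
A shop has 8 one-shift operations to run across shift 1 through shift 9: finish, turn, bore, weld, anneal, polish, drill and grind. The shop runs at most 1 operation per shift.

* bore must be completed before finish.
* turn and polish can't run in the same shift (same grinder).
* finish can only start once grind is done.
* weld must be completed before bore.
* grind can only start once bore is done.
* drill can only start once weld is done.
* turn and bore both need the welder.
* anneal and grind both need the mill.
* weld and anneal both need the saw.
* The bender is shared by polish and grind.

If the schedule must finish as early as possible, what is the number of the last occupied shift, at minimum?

shift 8

The precedence chain requires at least 4 distinct shifts.
With at most 1 per shift and 8 operations, at least 8 shifts are needed.
8 works (last occupied shift: shift 8): for example polish=shift 8, turn=shift 6, anneal=shift 7, drill=shift 5, weld=shift 1, bore=shift 2, finish=shift 4, grind=shift 3.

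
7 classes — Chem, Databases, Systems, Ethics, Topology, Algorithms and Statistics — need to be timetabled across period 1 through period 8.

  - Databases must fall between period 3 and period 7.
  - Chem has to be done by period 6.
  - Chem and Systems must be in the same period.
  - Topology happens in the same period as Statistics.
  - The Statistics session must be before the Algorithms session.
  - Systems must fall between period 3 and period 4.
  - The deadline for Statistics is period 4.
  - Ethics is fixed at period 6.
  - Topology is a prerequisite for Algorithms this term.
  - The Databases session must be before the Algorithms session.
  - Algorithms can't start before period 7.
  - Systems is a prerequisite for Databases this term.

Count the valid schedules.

Splitting on Chem: it can be period 3 (28), period 4 (20). Listing each branch's schedules as (Databases, Systems, Ethics, Topology, Algorithms, Statistics) by period number:
Chem=period 3: (4,3,6,1,7,1) (4,3,6,1,8,1) (4,3,6,2,7,2) (4,3,6,2,8,2) (4,3,6,3,7,3) (4,3,6,3,8,3) (4,3,6,4,7,4) (4,3,6,4,8,4) (5,3,6,1,7,1) (5,3,6,1,8,1) (5,3,6,2,7,2) (5,3,6,2,8,2) (5,3,6,3,7,3) (5,3,6,3,8,3) (5,3,6,4,7,4) (5,3,6,4,8,4) (6,3,6,1,7,1) (6,3,6,1,8,1) (6,3,6,2,7,2) (6,3,6,2,8,2) (6,3,6,3,7,3) (6,3,6,3,8,3) (6,3,6,4,7,4) (6,3,6,4,8,4) (7,3,6,1,8,1) (7,3,6,2,8,2) (7,3,6,3,8,3) (7,3,6,4,8,4) — 28.
Chem=period 4: (5,4,6,1,7,1) (5,4,6,1,8,1) (5,4,6,2,7,2) (5,4,6,2,8,2) (5,4,6,3,7,3) (5,4,6,3,8,3) (5,4,6,4,7,4) (5,4,6,4,8,4) (6,4,6,1,7,1) (6,4,6,1,8,1) (6,4,6,2,7,2) (6,4,6,2,8,2) (6,4,6,3,7,3) (6,4,6,3,8,3) (6,4,6,4,7,4) (6,4,6,4,8,4) (7,4,6,1,8,1) (7,4,6,2,8,2) (7,4,6,3,8,3) (7,4,6,4,8,4) — 20.
Summing: 28 + 20 = 48.

48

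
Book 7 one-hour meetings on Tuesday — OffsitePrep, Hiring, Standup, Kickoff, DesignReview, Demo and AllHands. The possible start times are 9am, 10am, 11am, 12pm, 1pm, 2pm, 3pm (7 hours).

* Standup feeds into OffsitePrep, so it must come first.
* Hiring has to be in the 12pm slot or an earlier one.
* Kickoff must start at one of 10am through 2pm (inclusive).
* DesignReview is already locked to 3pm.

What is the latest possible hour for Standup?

Downstream work caps Standup at 2pm.
Standup at 2pm is achievable: OffsitePrep in 3pm; Kickoff in 10am; AllHands in 9am; Standup in 2pm; Hiring in 9am; DesignReview in 3pm; Demo in 9am.

2pm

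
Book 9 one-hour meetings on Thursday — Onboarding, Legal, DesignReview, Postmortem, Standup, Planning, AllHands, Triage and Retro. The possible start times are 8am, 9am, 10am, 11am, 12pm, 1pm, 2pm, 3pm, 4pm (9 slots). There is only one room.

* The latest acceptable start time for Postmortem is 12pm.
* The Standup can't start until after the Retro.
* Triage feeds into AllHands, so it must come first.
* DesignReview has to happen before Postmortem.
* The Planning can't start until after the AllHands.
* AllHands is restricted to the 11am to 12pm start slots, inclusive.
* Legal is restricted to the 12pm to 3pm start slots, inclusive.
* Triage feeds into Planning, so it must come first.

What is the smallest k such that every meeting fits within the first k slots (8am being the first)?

9

The precedence chain requires at least 3 distinct slots.
With at most 1 per slot and 9 meetings, at least 9 slots are needed.
Legal can't be placed before 12pm — that is slot 5 counting from 8am — so the schedule must run through at least 5 slots.
9 works (last occupied slot: 4pm): for example Postmortem=9am; Retro=2pm; AllHands=11am; Triage=10am; Legal=12pm; DesignReview=8am; Onboarding=4pm; Standup=3pm; Planning=1pm.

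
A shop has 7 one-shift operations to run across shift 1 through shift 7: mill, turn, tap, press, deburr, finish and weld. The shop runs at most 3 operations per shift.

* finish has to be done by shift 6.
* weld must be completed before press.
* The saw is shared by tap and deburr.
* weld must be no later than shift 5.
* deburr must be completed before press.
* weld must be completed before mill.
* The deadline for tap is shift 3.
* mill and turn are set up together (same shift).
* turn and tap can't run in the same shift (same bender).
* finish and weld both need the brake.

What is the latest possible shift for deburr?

Downstream work caps deburr at shift 6.
deburr at shift 6 is achievable: tap=shift 1, mill=shift 2, press=shift 7, finish=shift 2, turn=shift 2, deburr=shift 6, weld=shift 1.

shift 6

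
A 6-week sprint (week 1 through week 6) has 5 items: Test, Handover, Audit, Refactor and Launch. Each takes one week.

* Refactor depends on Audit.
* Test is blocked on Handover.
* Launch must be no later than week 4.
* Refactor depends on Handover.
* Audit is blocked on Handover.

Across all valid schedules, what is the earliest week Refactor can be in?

week 3

Precedence pushes Refactor to at least week 3.
Refactor at week 3 is achievable: Refactor=week 3; Test=week 2; Audit=week 2; Launch=week 1; Handover=week 1.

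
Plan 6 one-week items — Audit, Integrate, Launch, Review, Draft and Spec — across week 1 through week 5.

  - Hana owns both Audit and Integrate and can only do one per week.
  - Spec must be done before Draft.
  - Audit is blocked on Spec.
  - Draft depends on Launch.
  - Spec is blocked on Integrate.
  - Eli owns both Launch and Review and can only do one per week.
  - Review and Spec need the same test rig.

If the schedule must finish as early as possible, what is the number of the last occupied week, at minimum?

The precedence chain requires at least 3 distinct weeks.
3 works (last occupied week: week 3): for example Integrate -> week 1; Spec -> week 2; Launch -> week 1; Audit -> week 3; Review -> week 3; Draft -> week 3.

3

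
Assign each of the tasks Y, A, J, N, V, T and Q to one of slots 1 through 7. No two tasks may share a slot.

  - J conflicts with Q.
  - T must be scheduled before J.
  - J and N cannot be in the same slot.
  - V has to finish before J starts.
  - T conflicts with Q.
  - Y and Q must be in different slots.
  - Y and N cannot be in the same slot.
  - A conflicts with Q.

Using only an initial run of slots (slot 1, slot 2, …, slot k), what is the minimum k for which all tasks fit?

The precedence chain requires at least 2 distinct slots.
With at most 1 per slot and 7 tasks, at least 7 slots are needed.
7 works (last occupied slot: 7): for example Q in 7, V in 1, A in 5, T in 2, N in 6, Y in 4, J in 3.

7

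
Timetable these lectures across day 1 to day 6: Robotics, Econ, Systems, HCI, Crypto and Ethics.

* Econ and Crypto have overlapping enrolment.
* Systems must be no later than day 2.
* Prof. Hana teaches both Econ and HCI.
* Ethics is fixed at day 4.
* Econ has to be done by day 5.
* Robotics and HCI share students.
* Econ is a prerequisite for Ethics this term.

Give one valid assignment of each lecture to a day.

Robotics -> day 1, Systems -> day 1, Ethics -> day 4, HCI -> day 2, Crypto -> day 2, Econ -> day 1

Checking: Econ(day 1) before Ethics(day 4); Robotics(day 1) != HCI(day 2); Econ(day 1) != Crypto(day 2); Econ(day 1) != HCI(day 2); Ethics=day 4 in [day 4,day 4]; Econ=day 1 in [day 1,day 5]; Systems=day 1 in [day 1,day 2].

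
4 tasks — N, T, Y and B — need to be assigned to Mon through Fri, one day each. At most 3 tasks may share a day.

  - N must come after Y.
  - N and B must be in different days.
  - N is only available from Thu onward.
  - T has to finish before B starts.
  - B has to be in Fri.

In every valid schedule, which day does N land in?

Thu

N's window is Thu–Fri.
B is fixed at Fri, and N can't share a day with B.
So N must be Thu.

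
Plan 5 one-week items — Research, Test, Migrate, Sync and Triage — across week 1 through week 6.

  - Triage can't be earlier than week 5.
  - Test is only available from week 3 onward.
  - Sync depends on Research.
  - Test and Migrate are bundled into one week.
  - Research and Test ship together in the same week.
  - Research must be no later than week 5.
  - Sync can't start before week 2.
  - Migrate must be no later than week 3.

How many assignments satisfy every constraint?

Splitting on Sync: it can be week 4 (2), week 5 (2), week 6 (2). Listing each branch's schedules as (Research, Test, Migrate, Triage) by week number:
Sync=week 4: (3,3,3,5) (3,3,3,6) — 2.
Sync=week 5: (3,3,3,5) (3,3,3,6) — 2.
Sync=week 6: (3,3,3,5) (3,3,3,6) — 2.
Summing: 2 + 2 + 2 = 6.

6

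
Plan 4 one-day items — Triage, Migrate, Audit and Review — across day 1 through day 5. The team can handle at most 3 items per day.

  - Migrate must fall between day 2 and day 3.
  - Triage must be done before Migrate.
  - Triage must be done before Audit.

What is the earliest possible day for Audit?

Precedence pushes Audit to at least day 2.
Audit at day 2 is achievable: Migrate in day 2; Triage in day 1; Review in day 1; Audit in day 2.

day 2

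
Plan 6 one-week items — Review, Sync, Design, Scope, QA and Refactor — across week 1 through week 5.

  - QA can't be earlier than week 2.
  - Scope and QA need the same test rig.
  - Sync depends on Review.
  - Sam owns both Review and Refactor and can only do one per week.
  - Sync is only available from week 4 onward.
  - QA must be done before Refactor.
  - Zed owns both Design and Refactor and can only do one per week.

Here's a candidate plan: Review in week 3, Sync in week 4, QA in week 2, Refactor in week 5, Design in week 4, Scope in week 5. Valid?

Scope and QA need the same test rig — holds.
QA can't be earlier than week 2 — holds.
Sync depends on Review — holds.
Sync is only available from week 4 onward — holds.
Zed owns both Design and Refactor and can only do one per week — holds.
Sam owns both Review and Refactor and can only do one per week — holds.
QA must be done before Refactor — holds.

Valid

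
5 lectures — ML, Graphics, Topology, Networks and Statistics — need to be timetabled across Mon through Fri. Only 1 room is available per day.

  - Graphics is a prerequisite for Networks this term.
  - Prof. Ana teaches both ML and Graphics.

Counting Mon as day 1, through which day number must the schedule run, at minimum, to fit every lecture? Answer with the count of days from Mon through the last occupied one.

The precedence chain requires at least 2 distinct days.
With at most 1 per day and 5 lectures, at least 5 days are needed.
5 works (last occupied day: Fri): for example Statistics=Fri; ML=Wed; Topology=Thu; Graphics=Mon; Networks=Tue.

5 days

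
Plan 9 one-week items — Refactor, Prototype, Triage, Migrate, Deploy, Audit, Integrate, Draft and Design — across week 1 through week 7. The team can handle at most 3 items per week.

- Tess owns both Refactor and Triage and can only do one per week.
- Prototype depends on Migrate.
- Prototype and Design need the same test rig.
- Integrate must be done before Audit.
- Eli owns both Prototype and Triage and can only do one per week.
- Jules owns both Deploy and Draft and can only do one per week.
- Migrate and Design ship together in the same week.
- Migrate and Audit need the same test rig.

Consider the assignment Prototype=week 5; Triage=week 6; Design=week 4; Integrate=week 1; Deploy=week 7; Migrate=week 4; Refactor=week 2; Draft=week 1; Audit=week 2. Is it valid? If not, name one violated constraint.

Integrate must be done before Audit — holds.
The team can handle at most 3 items per week — holds.
Jules owns both Deploy and Draft and can only do one per week — holds.
Migrate and Audit need the same test rig — holds.
Migrate and Design ship together in the same week — holds.
Prototype and Design need the same test rig — holds.
Prototype depends on Migrate — holds.
Tess owns both Refactor and Triage and can only do one per week — holds.
Eli owns both Prototype and Triage and can only do one per week — holds.

Yes, all constraints hold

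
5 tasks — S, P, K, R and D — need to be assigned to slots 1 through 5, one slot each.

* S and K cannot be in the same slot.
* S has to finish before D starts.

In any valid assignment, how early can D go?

Precedence pushes D to at least 2.
D at 2 is achievable: P -> 1; D -> 2; R -> 1; K -> 2; S -> 1.

2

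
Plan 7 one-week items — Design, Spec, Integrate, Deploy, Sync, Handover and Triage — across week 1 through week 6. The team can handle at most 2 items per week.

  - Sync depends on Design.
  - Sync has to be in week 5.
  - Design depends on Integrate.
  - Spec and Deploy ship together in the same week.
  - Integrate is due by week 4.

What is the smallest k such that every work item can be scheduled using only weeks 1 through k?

The precedence chain requires at least 3 distinct weeks.
With at most 2 per week and 7 work items, at least 4 weeks are needed.
Sync can't be placed before week 5, so the schedule must run through at least week 5.
5 works (last occupied week: week 5): for example Handover=week 1; Sync=week 5; Design=week 2; Integrate=week 1; Deploy=week 3; Triage=week 2; Spec=week 3.

5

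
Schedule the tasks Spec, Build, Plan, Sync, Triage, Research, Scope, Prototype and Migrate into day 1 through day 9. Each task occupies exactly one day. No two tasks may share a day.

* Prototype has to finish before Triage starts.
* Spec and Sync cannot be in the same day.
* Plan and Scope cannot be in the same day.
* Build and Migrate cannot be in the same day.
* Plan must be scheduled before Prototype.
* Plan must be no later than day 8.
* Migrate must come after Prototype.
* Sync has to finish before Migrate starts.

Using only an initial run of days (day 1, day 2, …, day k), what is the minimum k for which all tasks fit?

The precedence chain requires at least 3 distinct days.
With at most 1 per day and 9 tasks, at least 9 days are needed.
9 works (last occupied day: day 9): for example Spec in day 6, Prototype in day 2, Sync in day 3, Plan in day 1, Research in day 8, Triage in day 5, Migrate in day 4, Scope in day 9, Build in day 7.

9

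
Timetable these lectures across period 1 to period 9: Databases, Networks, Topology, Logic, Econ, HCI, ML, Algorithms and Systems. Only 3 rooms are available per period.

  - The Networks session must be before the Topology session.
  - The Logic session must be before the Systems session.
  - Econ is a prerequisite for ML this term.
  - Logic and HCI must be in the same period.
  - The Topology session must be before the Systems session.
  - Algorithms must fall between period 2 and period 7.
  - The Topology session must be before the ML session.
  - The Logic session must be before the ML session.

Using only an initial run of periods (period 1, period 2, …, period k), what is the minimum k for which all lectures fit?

3 periods

The precedence chain requires at least 3 distinct periods.
With at most 3 per period and 9 lectures, at least 3 periods are needed.
3 works (last occupied period: period 3): for example Topology -> period 2, ML -> period 3, Econ -> period 2, Systems -> period 3, Logic -> period 1, Networks -> period 1, Databases -> period 3, Algorithms -> period 2, HCI -> period 1.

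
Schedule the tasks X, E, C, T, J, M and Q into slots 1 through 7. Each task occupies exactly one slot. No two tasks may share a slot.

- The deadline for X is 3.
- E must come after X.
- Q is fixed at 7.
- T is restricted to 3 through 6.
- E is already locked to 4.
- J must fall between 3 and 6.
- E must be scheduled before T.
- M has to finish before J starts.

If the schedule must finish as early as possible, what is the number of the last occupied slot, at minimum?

7

The precedence chain requires at least 3 distinct slots.
With at most 1 per slot and 7 tasks, at least 7 slots are needed.
Q can't be placed before 7, so the schedule must run through at least slot 7.
7 works (last occupied slot: 7): for example M -> 2, C -> 6, E -> 4, J -> 3, X -> 1, Q -> 7, T -> 5.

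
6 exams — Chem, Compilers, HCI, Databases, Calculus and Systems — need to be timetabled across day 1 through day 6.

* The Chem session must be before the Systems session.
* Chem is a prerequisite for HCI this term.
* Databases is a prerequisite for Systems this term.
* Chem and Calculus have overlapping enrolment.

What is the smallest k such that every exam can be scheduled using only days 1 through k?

2 days

The precedence chain requires at least 2 distinct days.
2 works (last occupied day: day 2): for example Chem in day 1; HCI in day 2; Databases in day 1; Systems in day 2; Compilers in day 1; Calculus in day 2.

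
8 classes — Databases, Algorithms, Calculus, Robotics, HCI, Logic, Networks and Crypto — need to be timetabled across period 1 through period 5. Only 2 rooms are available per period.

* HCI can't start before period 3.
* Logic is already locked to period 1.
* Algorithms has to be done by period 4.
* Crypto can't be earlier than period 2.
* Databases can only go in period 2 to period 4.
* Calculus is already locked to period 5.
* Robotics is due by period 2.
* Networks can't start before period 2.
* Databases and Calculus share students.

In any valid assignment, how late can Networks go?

period 5

Networks is available from period 2.
Networks at period 5 is achievable: Robotics=period 1; Algorithms=period 2; Crypto=period 3; Databases=period 2; HCI=period 3; Calculus=period 5; Networks=period 5; Logic=period 1.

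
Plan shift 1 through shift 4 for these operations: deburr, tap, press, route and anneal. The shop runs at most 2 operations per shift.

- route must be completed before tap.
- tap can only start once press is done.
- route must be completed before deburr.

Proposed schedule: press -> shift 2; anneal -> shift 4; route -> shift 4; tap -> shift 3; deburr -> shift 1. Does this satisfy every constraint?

No. route must be completed before deburr is not satisfied.

tap can only start once press is done — holds.
route must be completed before tap — violated.
The shop runs at most 2 operations per shift — holds.
route must be completed before deburr — violated.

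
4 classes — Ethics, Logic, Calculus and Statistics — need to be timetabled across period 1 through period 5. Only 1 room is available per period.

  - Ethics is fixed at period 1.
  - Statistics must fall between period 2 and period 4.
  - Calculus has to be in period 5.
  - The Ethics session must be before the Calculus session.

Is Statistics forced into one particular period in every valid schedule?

No

Statistics can be period 2 (e.g. Logic=period 3; Ethics=period 1; Statistics=period 2; Calculus=period 5) or period 3 (e.g. Logic -> period 2; Ethics -> period 1; Calculus -> period 5; Statistics -> period 3).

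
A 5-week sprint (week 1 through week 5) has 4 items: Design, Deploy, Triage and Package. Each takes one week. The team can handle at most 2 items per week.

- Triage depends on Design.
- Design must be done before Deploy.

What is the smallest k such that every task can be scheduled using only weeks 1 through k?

The precedence chain requires at least 2 distinct weeks.
With at most 2 per week and 4 tasks, at least 2 weeks are needed.
2 works (last occupied week: week 2): for example Package=week 1, Triage=week 2, Design=week 1, Deploy=week 2.

2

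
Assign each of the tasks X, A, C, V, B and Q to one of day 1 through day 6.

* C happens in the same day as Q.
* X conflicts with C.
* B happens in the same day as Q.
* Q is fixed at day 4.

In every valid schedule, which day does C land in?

day 4

C must be in the same day as Q, which can't be before day 4, so C is at least day 4; C must be in the same day as Q, which can't be after day 4, so C is at most day 4.
So C is pinned to day 4.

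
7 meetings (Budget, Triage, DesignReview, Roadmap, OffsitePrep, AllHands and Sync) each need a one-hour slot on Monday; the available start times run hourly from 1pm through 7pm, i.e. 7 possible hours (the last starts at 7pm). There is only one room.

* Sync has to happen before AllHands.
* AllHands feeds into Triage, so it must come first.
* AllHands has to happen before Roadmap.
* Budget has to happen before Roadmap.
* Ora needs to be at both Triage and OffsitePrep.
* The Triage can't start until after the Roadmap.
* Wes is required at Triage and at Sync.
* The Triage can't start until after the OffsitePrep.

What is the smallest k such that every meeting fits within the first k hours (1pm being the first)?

The precedence chain requires at least 4 distinct hours.
With at most 1 per hour and 7 meetings, at least 7 hours are needed.
7 works (last occupied hour: 7pm): for example DesignReview in 7pm; OffsitePrep in 5pm; Roadmap in 4pm; Budget in 3pm; Triage in 6pm; AllHands in 2pm; Sync in 1pm.

7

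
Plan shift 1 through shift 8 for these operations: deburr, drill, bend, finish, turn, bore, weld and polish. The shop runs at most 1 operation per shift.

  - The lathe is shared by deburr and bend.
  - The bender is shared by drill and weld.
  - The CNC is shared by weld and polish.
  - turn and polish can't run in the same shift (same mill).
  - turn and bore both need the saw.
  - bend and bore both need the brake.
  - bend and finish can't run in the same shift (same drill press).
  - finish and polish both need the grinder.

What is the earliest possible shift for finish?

shift 1

finish at shift 1 is achievable: drill in shift 3, bend in shift 4, polish in shift 8, finish in shift 1, turn in shift 5, bore in shift 6, deburr in shift 2, weld in shift 7.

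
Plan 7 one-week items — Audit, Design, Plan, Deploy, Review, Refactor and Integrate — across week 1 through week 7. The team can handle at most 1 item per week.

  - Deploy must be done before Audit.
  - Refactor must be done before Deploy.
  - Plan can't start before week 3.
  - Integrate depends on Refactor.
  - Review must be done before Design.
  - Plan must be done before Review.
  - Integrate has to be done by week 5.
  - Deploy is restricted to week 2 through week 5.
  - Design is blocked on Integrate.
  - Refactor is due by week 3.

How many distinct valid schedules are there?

Splitting on Audit: it can be week 3 (2), week 4 (3), week 5 (4), week 6 (6), week 7 (6). Listing each branch's schedules as (Design, Plan, Deploy, Review, Refactor, Integrate) by week number:
Audit=week 3: (7,4,2,6,1,5) (7,5,2,6,1,4) — 2.
Audit=week 4: (7,3,2,6,1,5) (7,5,2,6,1,3) (7,5,3,6,1,2) — 3.
Audit=week 5: (7,3,2,6,1,4) (7,3,4,6,1,2) (7,4,2,6,1,3) (7,4,3,6,1,2) — 4.
Audit=week 6: (7,3,2,4,1,5) (7,3,2,5,1,4) (7,3,4,5,1,2) (7,3,5,4,1,2) (7,4,2,5,1,3) (7,4,3,5,1,2) — 6.
Audit=week 7: (6,3,2,4,1,5) (6,3,2,5,1,4) (6,3,4,5,1,2) (6,3,5,4,1,2) (6,4,2,5,1,3) (6,4,3,5,1,2) — 6.
Summing: 2 + 3 + 4 + 6 + 6 = 21.

21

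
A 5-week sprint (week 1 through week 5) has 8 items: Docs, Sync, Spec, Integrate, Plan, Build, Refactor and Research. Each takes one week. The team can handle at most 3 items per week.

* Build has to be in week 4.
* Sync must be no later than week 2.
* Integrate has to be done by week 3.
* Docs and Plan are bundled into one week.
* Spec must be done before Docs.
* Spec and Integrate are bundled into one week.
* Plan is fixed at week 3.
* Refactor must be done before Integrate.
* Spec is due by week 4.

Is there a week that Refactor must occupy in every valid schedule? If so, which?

Downstream work caps Refactor at week 1.
So Refactor is pinned to week 1.

week 1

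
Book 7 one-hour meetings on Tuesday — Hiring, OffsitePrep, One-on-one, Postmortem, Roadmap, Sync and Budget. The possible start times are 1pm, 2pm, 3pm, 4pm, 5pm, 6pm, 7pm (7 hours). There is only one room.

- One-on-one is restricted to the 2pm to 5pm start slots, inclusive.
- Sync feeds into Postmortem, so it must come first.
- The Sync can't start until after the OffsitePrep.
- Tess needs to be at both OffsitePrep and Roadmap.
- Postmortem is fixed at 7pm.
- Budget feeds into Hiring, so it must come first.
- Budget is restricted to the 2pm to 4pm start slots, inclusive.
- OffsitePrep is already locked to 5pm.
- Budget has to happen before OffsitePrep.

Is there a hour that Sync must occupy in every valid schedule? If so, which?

OffsitePrep is fixed at 5pm and must come before Sync, so Sync is at least 6pm.
Postmortem is fixed at 7pm and must come after Sync, so Sync is at most 6pm.
So Sync must be 6pm.

6pm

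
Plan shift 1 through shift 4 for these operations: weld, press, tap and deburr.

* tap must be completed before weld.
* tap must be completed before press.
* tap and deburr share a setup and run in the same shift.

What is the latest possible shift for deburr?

Deburr must be in the same shift as tap, which can't be after shift 3, so deburr is at most shift 3.
deburr at shift 3 is achievable: weld in shift 4; tap in shift 3; press in shift 4; deburr in shift 3.

shift 3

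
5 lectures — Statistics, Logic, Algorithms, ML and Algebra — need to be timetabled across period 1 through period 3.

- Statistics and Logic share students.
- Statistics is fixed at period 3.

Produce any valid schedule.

Algorithms=period 1; Algebra=period 1; ML=period 1; Statistics=period 3; Logic=period 1

Checking: Statistics(period 3) != Logic(period 1); Statistics=period 3 in [period 3,period 3].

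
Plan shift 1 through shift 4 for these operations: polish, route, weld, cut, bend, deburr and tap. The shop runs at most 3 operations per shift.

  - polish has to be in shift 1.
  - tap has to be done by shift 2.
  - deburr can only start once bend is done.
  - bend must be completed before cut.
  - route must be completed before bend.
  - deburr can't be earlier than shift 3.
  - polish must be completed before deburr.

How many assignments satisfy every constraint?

Splitting on route: it can be shift 1 (35), shift 2 (8). Listing each branch's schedules as (polish, weld, cut, bend, deburr, tap) by shift number:
route=shift 1: (1,1,3,2,3,2) (1,1,3,2,4,2) (1,1,4,2,3,2) (1,1,4,2,4,2) (1,1,4,3,4,2) (1,2,3,2,3,1) (1,2,3,2,3,2) (1,2,3,2,4,1) (1,2,3,2,4,2) (1,2,4,2,3,1) (1,2,4,2,3,2) (1,2,4,2,4,1) (1,2,4,2,4,2) (1,2,4,3,4,1) (1,2,4,3,4,2) (1,3,3,2,3,1) (1,3,3,2,3,2) (1,3,3,2,4,1) (1,3,3,2,4,2) (1,3,4,2,3,1) (1,3,4,2,3,2) (1,3,4,2,4,1) (1,3,4,2,4,2) (1,3,4,3,4,1) (1,3,4,3,4,2) (1,4,3,2,3,1) (1,4,3,2,3,2) (1,4,3,2,4,1) (1,4,3,2,4,2) (1,4,4,2,3,1) (1,4,4,2,3,2) (1,4,4,2,4,1) (1,4,4,2,4,2) (1,4,4,3,4,1) (1,4,4,3,4,2) — 35.
route=shift 2: (1,1,4,3,4,1) (1,1,4,3,4,2) (1,2,4,3,4,1) (1,2,4,3,4,2) (1,3,4,3,4,1) (1,3,4,3,4,2) (1,4,4,3,4,1) (1,4,4,3,4,2) — 8.
Summing: 35 + 8 = 43.

43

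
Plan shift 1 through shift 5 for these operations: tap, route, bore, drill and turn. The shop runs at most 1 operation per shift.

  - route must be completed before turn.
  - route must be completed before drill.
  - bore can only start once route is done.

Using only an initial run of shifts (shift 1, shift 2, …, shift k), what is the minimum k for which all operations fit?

5 shifts

The precedence chain requires at least 2 distinct shifts.
With at most 1 per shift and 5 operations, at least 5 shifts are needed.
5 works (last occupied shift: shift 5): for example route -> shift 1; bore -> shift 2; turn -> shift 4; tap -> shift 5; drill -> shift 3.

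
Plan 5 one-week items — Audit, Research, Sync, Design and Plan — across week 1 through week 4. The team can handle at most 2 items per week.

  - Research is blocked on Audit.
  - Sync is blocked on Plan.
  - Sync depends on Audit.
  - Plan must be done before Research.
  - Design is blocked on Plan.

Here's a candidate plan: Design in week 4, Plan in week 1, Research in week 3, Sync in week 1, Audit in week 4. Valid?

The team can handle at most 2 items per week — holds.
Design is blocked on Plan — holds.
Sync depends on Audit — violated.
Sync is blocked on Plan — violated.
Plan must be done before Research — holds.
Research is blocked on Audit — violated.

No — it violates: Sync depends on Audit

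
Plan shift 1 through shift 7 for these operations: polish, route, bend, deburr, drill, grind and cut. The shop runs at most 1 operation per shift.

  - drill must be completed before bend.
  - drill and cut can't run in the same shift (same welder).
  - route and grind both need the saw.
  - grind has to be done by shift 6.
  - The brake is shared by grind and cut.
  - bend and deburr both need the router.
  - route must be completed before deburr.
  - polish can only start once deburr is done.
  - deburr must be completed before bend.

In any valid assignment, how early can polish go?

shift 3

Precedence pushes polish to at least shift 3.
polish at shift 3 is achievable: cut=shift 7, drill=shift 5, deburr=shift 2, route=shift 1, bend=shift 6, polish=shift 3, grind=shift 4.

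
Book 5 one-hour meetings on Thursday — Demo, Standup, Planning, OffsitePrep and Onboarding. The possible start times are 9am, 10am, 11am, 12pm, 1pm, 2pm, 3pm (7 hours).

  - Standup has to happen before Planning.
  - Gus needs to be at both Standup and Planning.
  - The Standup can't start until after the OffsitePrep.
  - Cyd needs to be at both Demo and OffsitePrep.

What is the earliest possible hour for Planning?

11am

Precedence pushes Planning to at least 11am.
Planning at 11am is achievable: Standup in 10am, Planning in 11am, Demo in 10am, Onboarding in 9am, OffsitePrep in 9am.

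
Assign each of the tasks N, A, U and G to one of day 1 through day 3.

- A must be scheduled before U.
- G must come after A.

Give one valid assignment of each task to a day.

N -> day 1; U -> day 2; A -> day 1; G -> day 2

Checking: A(day 1) before U(day 2); A(day 1) before G(day 2).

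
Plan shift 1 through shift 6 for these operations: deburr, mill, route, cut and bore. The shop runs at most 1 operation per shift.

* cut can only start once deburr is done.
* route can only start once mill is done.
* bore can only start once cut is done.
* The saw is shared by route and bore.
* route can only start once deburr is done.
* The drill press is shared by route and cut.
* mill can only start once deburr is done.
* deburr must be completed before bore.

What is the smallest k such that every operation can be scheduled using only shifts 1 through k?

5

The precedence chain requires at least 3 distinct shifts.
With at most 1 per shift and 5 operations, at least 5 shifts are needed.
5 works (last occupied shift: shift 5): for example cut -> shift 4, route -> shift 3, mill -> shift 2, deburr -> shift 1, bore -> shift 5.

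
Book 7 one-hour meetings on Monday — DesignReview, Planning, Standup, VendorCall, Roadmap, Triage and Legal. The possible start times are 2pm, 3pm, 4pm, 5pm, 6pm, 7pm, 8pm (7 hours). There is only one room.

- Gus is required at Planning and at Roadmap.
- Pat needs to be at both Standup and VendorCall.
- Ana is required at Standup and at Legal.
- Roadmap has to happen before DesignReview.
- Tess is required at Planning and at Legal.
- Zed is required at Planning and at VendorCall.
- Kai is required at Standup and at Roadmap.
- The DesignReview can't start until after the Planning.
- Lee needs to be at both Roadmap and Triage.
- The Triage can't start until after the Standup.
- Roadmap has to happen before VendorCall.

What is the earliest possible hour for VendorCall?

Precedence pushes VendorCall to at least 3pm.
VendorCall at 3pm is achievable: Legal=8pm; Triage=7pm; VendorCall=3pm; Planning=4pm; Roadmap=2pm; Standup=6pm; DesignReview=5pm.

3pm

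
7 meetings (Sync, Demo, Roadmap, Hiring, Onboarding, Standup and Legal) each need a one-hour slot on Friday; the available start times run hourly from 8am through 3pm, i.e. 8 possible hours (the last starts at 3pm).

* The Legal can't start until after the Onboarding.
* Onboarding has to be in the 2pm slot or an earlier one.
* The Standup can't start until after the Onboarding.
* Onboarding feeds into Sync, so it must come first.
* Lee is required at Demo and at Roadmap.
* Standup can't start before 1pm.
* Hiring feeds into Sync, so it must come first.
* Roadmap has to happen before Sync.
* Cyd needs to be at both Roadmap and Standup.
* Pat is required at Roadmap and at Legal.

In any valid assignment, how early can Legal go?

Precedence pushes Legal to at least 9am.
Legal at 9am is achievable: Sync -> 9am, Legal -> 9am, Roadmap -> 8am, Standup -> 1pm, Demo -> 9am, Hiring -> 8am, Onboarding -> 8am.

9am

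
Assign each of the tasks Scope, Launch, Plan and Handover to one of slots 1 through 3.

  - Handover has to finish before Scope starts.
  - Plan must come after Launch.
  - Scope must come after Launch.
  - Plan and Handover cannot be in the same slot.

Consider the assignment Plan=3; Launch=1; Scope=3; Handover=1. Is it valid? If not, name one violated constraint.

Handover has to finish before Scope starts — holds.
Scope must come after Launch — holds.
Plan must come after Launch — holds.
Plan and Handover cannot be in the same slot — holds.

Valid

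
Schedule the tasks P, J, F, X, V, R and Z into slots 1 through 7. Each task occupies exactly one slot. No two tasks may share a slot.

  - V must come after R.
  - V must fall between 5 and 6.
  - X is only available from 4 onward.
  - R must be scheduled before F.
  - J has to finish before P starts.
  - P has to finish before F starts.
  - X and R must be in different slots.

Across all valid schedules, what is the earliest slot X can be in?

4

X is available from 4.
X at 4 is achievable: X in 4, J in 1, F in 6, V in 5, R in 3, P in 2, Z in 7.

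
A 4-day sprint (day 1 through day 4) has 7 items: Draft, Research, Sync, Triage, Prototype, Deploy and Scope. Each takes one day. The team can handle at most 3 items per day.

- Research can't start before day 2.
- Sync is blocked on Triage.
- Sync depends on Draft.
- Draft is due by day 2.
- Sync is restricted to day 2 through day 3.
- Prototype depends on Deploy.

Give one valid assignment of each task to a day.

Scope -> day 3; Research -> day 2; Prototype -> day 2; Deploy -> day 1; Triage -> day 1; Sync -> day 2; Draft -> day 1

Checking: Triage(day 1) before Sync(day 2); Deploy(day 1) before Prototype(day 2); Draft(day 1) before Sync(day 2); Draft=day 1 in [day 1,day 2]; Sync=day 2 in [day 2,day 3]; Research=day 2 in [day 2,day 4]; max 3 per day (cap 3).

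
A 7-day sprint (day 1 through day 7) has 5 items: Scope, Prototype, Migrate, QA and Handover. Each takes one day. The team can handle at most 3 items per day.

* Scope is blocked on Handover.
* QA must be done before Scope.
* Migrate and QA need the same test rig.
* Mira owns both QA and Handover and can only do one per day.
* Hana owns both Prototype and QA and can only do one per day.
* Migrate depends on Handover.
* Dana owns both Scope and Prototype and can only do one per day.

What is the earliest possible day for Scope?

Precedence pushes Scope to at least day 2.
Scope at day 3 is achievable: Prototype -> day 1, Scope -> day 3, QA -> day 2, Handover -> day 1, Migrate -> day 3.
Nothing earlier works — the conflict and capacity constraints rule out every day before day 3.

day 3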